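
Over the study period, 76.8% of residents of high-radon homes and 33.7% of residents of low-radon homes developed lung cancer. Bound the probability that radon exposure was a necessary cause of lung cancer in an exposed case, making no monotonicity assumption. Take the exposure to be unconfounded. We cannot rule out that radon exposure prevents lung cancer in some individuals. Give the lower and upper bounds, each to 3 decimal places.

p₁ = 0.768, p₀ = 0.337.
Under exogeneity alone the bounds on PN are max{0,(p₁−p₀)/p₁} ≤ PN ≤ min{1,(1−p₀)/p₁}.
  lower = (p₁ − p₀)/p₁ = 0.431 / 0.768 ≈ 0.5612
  upper = min{1, (1 − p₀)/p₁} = 0.663 / 0.768 ≈ 0.8633

0.561 ≤ PN ≤ 0.863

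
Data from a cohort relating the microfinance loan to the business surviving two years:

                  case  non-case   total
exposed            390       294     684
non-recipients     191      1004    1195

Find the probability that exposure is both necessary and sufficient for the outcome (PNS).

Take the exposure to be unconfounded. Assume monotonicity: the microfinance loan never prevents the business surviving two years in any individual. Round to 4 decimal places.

PNS ≈ 0.4103

p₁ = P(outcome | exposed) = 390/684 = 0.57018
p₀ = P(outcome | unexposed) = 191/1195 = 0.15983
Under exogeneity and monotonicity, PNS = p₁ − p₀.
PNS = 0.57018 − 0.15983 = 0.41034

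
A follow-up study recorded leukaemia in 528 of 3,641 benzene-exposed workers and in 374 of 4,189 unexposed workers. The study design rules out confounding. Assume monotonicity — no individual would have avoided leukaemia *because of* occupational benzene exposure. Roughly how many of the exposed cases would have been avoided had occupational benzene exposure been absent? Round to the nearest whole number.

p₁ = P(outcome | exposed) = 528/3641 = 0.14502
p₀ = P(outcome | unexposed) = 374/4189 = 0.089281
PN = (p₁ − p₀)/p₁ = (0.14502 − 0.089281) / 0.14502 ≈ 0.38433.
Attributable cases ≈ PN × (exposed cases) = 0.38433 × 528 ≈ 202.93.

about 203 cases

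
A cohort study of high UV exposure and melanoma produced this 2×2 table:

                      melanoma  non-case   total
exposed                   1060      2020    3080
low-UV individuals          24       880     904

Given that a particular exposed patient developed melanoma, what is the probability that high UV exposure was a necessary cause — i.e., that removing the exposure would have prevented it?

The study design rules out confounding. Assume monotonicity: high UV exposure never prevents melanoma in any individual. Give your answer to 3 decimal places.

PN ≈ 0.923

p₁ = P(outcome | exposed) = 1060/3080 = 0.34416
p₀ = P(outcome | unexposed) = 24/904 = 0.026549
Under exogeneity and monotonicity, PN = (p₁ − p₀)/p₁.
PN = (0.34416 − 0.026549) / 0.34416 ≈ 0.9229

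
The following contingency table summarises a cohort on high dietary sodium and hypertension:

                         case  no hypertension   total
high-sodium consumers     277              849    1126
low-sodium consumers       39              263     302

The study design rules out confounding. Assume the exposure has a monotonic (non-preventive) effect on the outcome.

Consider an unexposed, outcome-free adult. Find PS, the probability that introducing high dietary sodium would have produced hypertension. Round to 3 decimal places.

p₁ = P(outcome | exposed) = 277/1126 = 0.246
p₀ = P(outcome | unexposed) = 39/302 = 0.12914
Under exogeneity and monotonicity, PS = (p₁ − p₀)/(1 − p₀).
PS = (0.246 − 0.12914) / 0.87086 ≈ 0.1342

PS ≈ 0.134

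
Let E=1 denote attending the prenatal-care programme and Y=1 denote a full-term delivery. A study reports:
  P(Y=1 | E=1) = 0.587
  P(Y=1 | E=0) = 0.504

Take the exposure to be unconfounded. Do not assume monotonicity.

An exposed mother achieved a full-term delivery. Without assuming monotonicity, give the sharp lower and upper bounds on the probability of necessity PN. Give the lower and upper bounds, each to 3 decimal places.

0.141 ≤ PN ≤ 0.845

Let p₁ = 0.587, p₀ = 0.504.
Under exogeneity alone the bounds on PN are max{0,(p₁−p₀)/p₁} ≤ PN ≤ min{1,(1−p₀)/p₁}.
  lower = (p₁ − p₀)/p₁ = 0.083 / 0.587 ≈ 0.1414
  upper = min{1, (1 − p₀)/p₁} = 0.496 / 0.587 ≈ 0.8450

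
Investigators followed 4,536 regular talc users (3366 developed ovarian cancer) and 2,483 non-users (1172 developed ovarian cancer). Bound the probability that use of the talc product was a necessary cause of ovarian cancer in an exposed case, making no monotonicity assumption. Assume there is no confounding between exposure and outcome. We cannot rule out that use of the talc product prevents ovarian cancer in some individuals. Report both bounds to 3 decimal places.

0.364 ≤ PN ≤ 0.712

p₁ = P(outcome | exposed) = 3366/4536 = 0.74206
p₀ = P(outcome | unexposed) = 1172/2483 = 0.47201
Under exogeneity alone the bounds on PN are max{0,(p₁−p₀)/p₁} ≤ PN ≤ min{1,(1−p₀)/p₁}.
  lower = (p₁ − p₀)/p₁ = 0.27005 / 0.74206 ≈ 0.3639
  upper = min{1, (1 − p₀)/p₁} = 0.52799 / 0.74206 ≈ 0.7115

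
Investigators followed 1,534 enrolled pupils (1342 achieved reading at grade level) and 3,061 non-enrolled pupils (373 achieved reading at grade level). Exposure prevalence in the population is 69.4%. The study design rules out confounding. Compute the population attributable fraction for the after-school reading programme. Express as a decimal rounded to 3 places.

p₁ = P(outcome | exposed) = 1342/1534 = 0.87484
p₀ = P(outcome | unexposed) = 373/3061 = 0.12186
Overall risk P(Y=1) = π·p₁ + (1−π)·p₀ = 0.694×0.87484 + 0.306×0.12186 = 0.64442.
Under exogeneity, PAF = [P(Y=1) − p₀] / P(Y=1).
PAF = (0.64442 − 0.12186) / 0.64442 ≈ 0.8109

PAF ≈ 0.811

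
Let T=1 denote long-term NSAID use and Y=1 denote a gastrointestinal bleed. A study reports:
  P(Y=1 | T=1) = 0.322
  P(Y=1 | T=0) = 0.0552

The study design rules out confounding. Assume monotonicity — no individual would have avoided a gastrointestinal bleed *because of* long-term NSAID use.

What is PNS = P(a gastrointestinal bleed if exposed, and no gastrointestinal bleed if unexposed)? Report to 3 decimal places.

PNS ≈ 0.267

Let p₁ = 0.322, p₀ = 0.0552.
Under exogeneity and monotonicity, PNS = p₁ − p₀.
PNS = 0.322 − 0.0552 = 0.2668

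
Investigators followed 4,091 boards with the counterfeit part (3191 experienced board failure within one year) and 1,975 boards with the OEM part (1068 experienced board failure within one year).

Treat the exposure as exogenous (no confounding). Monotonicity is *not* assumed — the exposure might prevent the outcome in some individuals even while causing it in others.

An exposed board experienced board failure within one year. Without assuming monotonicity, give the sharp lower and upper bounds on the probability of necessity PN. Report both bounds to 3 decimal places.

0.307 ≤ PN ≤ 0.589

p₁ = P(outcome | exposed) = 3191/4091 = 0.78
p₀ = P(outcome | unexposed) = 1068/1975 = 0.54076
Under exogeneity alone the bounds on PN are max{0,(p₁−p₀)/p₁} ≤ PN ≤ min{1,(1−p₀)/p₁}.
  lower = (p₁ − p₀)/p₁ = 0.23925 / 0.78 ≈ 0.3067
  upper = min{1, (1 − p₀)/p₁} = 0.45924 / 0.78 ≈ 0.5888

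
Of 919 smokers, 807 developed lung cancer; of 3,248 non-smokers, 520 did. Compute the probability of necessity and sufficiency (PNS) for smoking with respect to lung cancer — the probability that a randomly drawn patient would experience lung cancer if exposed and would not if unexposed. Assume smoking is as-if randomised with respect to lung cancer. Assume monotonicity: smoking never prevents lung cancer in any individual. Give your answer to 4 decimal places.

PNS ≈ 0.7180

p₁ = P(outcome | exposed) = 807/919 = 0.87813
p₀ = P(outcome | unexposed) = 520/3248 = 0.1601
Under exogeneity and monotonicity, PNS = p₁ − p₀.
PNS = 0.87813 − 0.1601 = 0.71803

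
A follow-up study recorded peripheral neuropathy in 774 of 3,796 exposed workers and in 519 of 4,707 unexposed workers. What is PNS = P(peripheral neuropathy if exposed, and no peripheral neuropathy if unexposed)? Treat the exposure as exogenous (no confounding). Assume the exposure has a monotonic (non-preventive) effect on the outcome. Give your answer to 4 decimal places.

p₁ = P(outcome | exposed) = 774/3796 = 0.2039
p₀ = P(outcome | unexposed) = 519/4707 = 0.11026
Under exogeneity and monotonicity, PNS = p₁ − p₀.
PNS = 0.2039 − 0.11026 = 0.093638

PNS ≈ 0.0936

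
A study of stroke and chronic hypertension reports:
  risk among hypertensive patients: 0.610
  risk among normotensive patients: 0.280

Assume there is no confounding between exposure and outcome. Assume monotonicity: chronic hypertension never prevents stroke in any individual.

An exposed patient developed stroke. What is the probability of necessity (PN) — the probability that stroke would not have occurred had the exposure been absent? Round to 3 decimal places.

Let p₁ = 0.61, p₀ = 0.28.
Under exogeneity and monotonicity, PN = (p₁ − p₀) / p₁.
PN = (0.61 − 0.28) / 0.61 = 0.33 / 0.61 ≈ 0.5410

PN ≈ 0.541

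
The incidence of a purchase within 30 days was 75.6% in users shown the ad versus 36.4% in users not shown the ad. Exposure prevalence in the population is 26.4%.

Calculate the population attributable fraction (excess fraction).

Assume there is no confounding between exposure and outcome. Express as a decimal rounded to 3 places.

p₁ = 0.756, p₀ = 0.364.
Overall risk P(Y=1) = π·p₁ + (1−π)·p₀ = 0.264×0.756 + 0.736×0.364 = 0.46749.
Under exogeneity, PAF = [P(Y=1) − p₀] / P(Y=1).
PAF = (0.46749 − 0.364) / 0.46749 ≈ 0.2214

PAF ≈ 0.221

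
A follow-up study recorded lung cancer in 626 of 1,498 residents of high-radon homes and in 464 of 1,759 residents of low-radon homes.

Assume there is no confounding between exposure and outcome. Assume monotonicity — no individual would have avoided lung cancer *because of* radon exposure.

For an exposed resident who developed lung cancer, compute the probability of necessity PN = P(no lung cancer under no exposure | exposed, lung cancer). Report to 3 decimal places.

PN ≈ 0.369

p₁ = P(outcome | exposed) = 626/1498 = 0.41789
p₀ = P(outcome | unexposed) = 464/1759 = 0.26379
Under exogeneity and monotonicity, PN = (p₁ − p₀) / p₁.
PN = (0.41789 − 0.26379) / 0.41789 = 0.1541 / 0.41789 ≈ 0.3688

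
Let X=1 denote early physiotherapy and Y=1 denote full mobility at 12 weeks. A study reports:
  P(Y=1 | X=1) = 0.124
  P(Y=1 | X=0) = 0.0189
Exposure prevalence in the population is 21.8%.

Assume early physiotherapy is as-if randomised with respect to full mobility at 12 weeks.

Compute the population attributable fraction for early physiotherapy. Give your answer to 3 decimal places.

Let p₁ = 0.124, p₀ = 0.0189.
Overall risk P(Y=1) = π·p₁ + (1−π)·p₀ = 0.218×0.124 + 0.782×0.0189 = 0.041812.
Under exogeneity, PAF = [P(Y=1) − p₀] / P(Y=1).
PAF = (0.041812 − 0.0189) / 0.041812 ≈ 0.5480

PAF ≈ 0.548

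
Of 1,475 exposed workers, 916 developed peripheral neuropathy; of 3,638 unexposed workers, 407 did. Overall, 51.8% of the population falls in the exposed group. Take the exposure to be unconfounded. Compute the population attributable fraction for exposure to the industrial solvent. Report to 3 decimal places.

PAF ≈ 0.702

p₁ = P(outcome | exposed) = 916/1475 = 0.62102
p₀ = P(outcome | unexposed) = 407/3638 = 0.11187
Overall risk P(Y=1) = π·p₁ + (1−π)·p₀ = 0.518×0.62102 + 0.482×0.11187 = 0.37561.
Under exogeneity, PAF = [P(Y=1) − p₀] / P(Y=1).
PAF = (0.37561 − 0.11187) / 0.37561 ≈ 0.7022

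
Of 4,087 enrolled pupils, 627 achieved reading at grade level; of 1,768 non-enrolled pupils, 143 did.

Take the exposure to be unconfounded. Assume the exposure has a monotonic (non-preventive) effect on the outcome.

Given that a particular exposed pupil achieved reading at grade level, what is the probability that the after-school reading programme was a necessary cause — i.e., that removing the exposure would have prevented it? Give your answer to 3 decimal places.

p₁ = P(outcome | exposed) = 627/4087 = 0.15341
p₀ = P(outcome | unexposed) = 143/1768 = 0.080882
Under exogeneity and monotonicity, PN = (p₁ − p₀) / p₁.
PN = (0.15341 − 0.080882) / 0.15341 = 0.072531 / 0.15341 ≈ 0.4728

PN ≈ 0.473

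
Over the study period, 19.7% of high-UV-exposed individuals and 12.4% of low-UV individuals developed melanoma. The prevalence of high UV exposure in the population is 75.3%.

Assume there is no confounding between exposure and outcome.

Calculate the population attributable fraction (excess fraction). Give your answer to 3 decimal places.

PAF ≈ 0.307

p₁ = 0.197, p₀ = 0.124.
Overall risk P(Y=1) = π·p₁ + (1−π)·p₀ = 0.753×0.197 + 0.247×0.124 = 0.17897.
Under exogeneity, PAF = [P(Y=1) − p₀] / P(Y=1).
PAF = (0.17897 − 0.124) / 0.17897 ≈ 0.3071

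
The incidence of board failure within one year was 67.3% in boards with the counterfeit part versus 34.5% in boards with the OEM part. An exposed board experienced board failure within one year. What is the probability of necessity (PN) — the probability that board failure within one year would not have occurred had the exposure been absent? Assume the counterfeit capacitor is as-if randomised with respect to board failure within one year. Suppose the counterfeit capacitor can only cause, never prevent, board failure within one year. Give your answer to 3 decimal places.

p₁ = 0.673, p₀ = 0.345.
Under exogeneity and monotonicity, PN = (p₁ − p₀) / p₁.
PN = (0.673 − 0.345) / 0.673 = 0.328 / 0.673 ≈ 0.4874

PN ≈ 0.487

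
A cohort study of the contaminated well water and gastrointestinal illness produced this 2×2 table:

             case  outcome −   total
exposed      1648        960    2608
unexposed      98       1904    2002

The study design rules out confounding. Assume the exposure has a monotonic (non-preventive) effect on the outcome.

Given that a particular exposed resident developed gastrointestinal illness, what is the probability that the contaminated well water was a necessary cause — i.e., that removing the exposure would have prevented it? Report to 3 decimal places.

p₁ = P(outcome | exposed) = 1648/2608 = 0.6319
p₀ = P(outcome | unexposed) = 98/2002 = 0.048951
Under exogeneity and monotonicity, PN = (p₁ − p₀) / p₁.
PN = (0.6319 − 0.048951) / 0.6319 = 0.58295 / 0.6319 ≈ 0.9225

PN ≈ 0.923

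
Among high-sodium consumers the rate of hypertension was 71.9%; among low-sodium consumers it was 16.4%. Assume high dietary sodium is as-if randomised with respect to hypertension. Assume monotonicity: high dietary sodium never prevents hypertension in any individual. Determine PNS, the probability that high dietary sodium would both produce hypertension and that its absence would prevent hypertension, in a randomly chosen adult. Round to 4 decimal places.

p₁ = 0.719, p₀ = 0.164.
Under exogeneity and monotonicity, PNS = p₁ − p₀.
PNS = 0.719 − 0.164 = 0.555

PNS ≈ 0.5550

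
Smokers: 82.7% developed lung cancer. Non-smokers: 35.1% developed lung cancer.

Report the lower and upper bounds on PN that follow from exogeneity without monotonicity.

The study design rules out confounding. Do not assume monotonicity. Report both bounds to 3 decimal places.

p₁ = 0.827, p₀ = 0.351.
Under exogeneity alone the bounds on PN are max{0,(p₁−p₀)/p₁} ≤ PN ≤ min{1,(1−p₀)/p₁}.
  lower = (p₁ − p₀)/p₁ = 0.476 / 0.827 ≈ 0.5756
  upper = min{1, (1 − p₀)/p₁} = 0.649 / 0.827 ≈ 0.7848

0.576 ≤ PN ≤ 0.785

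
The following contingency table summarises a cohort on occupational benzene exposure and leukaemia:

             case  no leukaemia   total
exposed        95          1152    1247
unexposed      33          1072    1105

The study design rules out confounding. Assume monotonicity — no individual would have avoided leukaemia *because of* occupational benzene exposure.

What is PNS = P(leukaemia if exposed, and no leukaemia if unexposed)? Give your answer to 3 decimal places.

PNS ≈ 0.046

p₁ = P(outcome | exposed) = 95/1247 = 0.076183
p₀ = P(outcome | unexposed) = 33/1105 = 0.029864
Under exogeneity and monotonicity, PNS = p₁ − p₀.
PNS = 0.076183 − 0.029864 = 0.046319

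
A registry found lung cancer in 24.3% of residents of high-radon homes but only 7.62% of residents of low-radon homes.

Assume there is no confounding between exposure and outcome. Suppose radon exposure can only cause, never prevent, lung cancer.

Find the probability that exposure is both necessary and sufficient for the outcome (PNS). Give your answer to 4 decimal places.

p₁ = 0.243, p₀ = 0.0762.
Under exogeneity and monotonicity, PNS = p₁ − p₀.
PNS = 0.243 − 0.0762 = 0.1668

PNS ≈ 0.1668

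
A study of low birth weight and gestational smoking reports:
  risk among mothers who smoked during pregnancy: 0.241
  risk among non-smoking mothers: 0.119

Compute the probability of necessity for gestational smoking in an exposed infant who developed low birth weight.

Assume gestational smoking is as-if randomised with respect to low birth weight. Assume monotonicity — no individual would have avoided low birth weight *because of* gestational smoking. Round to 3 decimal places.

PN ≈ 0.506

Let p₁ = 0.241, p₀ = 0.119.
Under exogeneity and monotonicity, PN = (p₁ − p₀) / p₁.
PN = (0.241 − 0.119) / 0.241 = 0.122 / 0.241 ≈ 0.5062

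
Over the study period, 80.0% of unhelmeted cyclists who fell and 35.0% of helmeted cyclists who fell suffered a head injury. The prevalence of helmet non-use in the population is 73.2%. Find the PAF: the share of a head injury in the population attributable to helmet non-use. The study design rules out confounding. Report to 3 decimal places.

PAF ≈ 0.485

p₁ = 0.8, p₀ = 0.35.
Overall risk P(Y=1) = π·p₁ + (1−π)·p₀ = 0.732×0.8 + 0.268×0.35 = 0.6794.
Under exogeneity, PAF = [P(Y=1) − p₀] / P(Y=1).
PAF = (0.6794 − 0.35) / 0.6794 ≈ 0.4848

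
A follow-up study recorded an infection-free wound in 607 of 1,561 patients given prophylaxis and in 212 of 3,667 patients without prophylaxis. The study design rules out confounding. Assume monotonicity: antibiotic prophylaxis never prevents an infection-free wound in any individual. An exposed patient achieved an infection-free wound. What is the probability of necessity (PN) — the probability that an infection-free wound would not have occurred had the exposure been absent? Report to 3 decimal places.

p₁ = P(outcome | exposed) = 607/1561 = 0.38885
p₀ = P(outcome | unexposed) = 212/3667 = 0.057813
Under exogeneity and monotonicity, PN = (p₁ − p₀) / p₁.
PN = (0.38885 − 0.057813) / 0.38885 = 0.33104 / 0.38885 ≈ 0.8513

PN ≈ 0.851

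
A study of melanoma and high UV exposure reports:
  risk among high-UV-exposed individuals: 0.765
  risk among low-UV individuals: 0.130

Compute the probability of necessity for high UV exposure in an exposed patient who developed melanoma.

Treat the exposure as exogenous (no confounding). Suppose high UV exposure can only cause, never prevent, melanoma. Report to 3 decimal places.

Let p₁ = 0.765, p₀ = 0.13.
Under exogeneity and monotonicity, PN = (p₁ − p₀) / p₁.
PN = (0.765 − 0.13) / 0.765 = 0.635 / 0.765 ≈ 0.8301

PN ≈ 0.830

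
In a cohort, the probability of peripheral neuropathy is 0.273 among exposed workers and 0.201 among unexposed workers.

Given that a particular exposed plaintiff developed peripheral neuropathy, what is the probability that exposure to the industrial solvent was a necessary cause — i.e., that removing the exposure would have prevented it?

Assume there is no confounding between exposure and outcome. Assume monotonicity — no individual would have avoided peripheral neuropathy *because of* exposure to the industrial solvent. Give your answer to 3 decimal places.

Let p₁ = 0.273, p₀ = 0.201.
Under exogeneity and monotonicity, PN = (p₁ − p₀) / p₁.
PN = (0.273 − 0.201) / 0.273 = 0.072 / 0.273 ≈ 0.2637

PN ≈ 0.264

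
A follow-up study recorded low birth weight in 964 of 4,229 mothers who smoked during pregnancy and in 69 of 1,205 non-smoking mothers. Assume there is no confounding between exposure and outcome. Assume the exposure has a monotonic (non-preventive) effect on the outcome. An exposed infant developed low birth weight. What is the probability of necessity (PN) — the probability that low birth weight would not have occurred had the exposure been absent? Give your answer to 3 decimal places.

PN ≈ 0.749

p₁ = P(outcome | exposed) = 964/4229 = 0.22795
p₀ = P(outcome | unexposed) = 69/1205 = 0.057261
Under exogeneity and monotonicity, PN = (p₁ − p₀) / p₁.
PN = (0.22795 − 0.057261) / 0.22795 = 0.17069 / 0.22795 ≈ 0.7488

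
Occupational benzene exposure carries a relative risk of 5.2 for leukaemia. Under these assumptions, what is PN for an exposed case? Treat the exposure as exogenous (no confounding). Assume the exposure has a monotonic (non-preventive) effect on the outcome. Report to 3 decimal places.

Under exogeneity and monotonicity, PN = (RR − 1) / RR = 1 − 1/RR.
PN = (5.2 − 1) / 5.2 = 4.2 / 5.2 ≈ 0.8077

PN ≈ 0.808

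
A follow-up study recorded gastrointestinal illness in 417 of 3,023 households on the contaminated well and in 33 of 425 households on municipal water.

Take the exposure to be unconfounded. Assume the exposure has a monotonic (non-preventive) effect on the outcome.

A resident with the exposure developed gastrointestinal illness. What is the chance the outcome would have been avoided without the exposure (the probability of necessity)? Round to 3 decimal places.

PN ≈ 0.437

p₁ = P(outcome | exposed) = 417/3023 = 0.13794
p₀ = P(outcome | unexposed) = 33/425 = 0.077647
Under exogeneity and monotonicity, PN = (p₁ − p₀) / p₁.
PN = (0.13794 − 0.077647) / 0.13794 = 0.060295 / 0.13794 ≈ 0.4371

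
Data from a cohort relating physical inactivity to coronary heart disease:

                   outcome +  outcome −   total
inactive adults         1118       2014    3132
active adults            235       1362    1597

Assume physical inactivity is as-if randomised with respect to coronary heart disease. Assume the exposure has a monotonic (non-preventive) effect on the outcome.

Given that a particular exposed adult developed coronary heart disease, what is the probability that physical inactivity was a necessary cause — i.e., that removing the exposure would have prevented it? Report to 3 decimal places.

p₁ = P(outcome | exposed) = 1118/3132 = 0.35696
p₀ = P(outcome | unexposed) = 235/1597 = 0.14715
Under exogeneity and monotonicity, PN = (p₁ − p₀)/p₁.
PN = (0.35696 − 0.14715) / 0.35696 ≈ 0.5878

PN ≈ 0.588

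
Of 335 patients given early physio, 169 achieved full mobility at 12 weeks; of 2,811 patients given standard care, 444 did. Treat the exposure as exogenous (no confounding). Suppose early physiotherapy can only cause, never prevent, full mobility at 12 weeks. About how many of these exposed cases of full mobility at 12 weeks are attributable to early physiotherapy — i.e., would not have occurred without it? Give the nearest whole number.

p₁ = P(outcome | exposed) = 169/335 = 0.50448
p₀ = P(outcome | unexposed) = 444/2811 = 0.15795
PN = (p₁ − p₀)/p₁ = (0.50448 − 0.15795) / 0.50448 ≈ 0.68690.
Attributable cases ≈ PN × (exposed cases) = 0.68690 × 169 ≈ 116.09.

about 116 cases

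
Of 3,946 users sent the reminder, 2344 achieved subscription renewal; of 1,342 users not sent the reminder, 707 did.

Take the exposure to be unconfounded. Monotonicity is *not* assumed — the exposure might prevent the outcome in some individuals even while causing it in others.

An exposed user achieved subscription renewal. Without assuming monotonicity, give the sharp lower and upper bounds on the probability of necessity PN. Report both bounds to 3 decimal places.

p₁ = P(outcome | exposed) = 2344/3946 = 0.59402
p₀ = P(outcome | unexposed) = 707/1342 = 0.52683
Under exogeneity alone the bounds on PN are max{0,(p₁−p₀)/p₁} ≤ PN ≤ min{1,(1−p₀)/p₁}.
  lower = (p₁ − p₀)/p₁ = 0.067194 / 0.59402 ≈ 0.1131
  upper = min{1, (1 − p₀)/p₁} = 0.47317 / 0.59402 ≈ 0.7966

0.113 ≤ PN ≤ 0.797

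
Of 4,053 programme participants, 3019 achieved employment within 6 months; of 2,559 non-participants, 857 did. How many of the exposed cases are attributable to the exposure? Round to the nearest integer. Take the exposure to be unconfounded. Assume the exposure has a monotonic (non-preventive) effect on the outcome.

p₁ = P(outcome | exposed) = 3019/4053 = 0.74488
p₀ = P(outcome | unexposed) = 857/2559 = 0.3349
PN = (p₁ − p₀)/p₁ = (0.74488 − 0.3349) / 0.74488 ≈ 0.55040.
Attributable cases ≈ PN × (exposed cases) = 0.55040 × 3019 ≈ 1661.66.

about 1662 cases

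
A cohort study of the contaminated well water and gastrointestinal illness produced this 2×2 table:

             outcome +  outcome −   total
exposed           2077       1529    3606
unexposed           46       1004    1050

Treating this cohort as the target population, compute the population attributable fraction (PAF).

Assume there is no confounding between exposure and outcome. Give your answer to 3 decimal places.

p₁ = P(outcome | exposed) = 2077/3606 = 0.57598
p₀ = P(outcome | unexposed) = 46/1050 = 0.04381
Exposure prevalence π = 3606/4656 = 0.77448; overall risk P(Y=1) = 0.45597.
Under exogeneity, PAF = [P(Y=1) − p₀]/P(Y=1).
PAF = (0.45597 − 0.04381) / 0.45597 ≈ 0.9039

PAF ≈ 0.904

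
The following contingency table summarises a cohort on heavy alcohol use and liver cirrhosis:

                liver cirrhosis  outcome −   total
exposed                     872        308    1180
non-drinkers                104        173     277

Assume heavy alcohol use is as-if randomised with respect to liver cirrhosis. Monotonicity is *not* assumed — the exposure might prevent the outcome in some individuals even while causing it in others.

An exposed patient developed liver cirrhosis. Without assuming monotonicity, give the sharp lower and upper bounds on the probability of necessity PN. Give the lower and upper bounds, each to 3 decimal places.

0.492 ≤ PN ≤ 0.845

p₁ = P(outcome | exposed) = 872/1180 = 0.73898
p₀ = P(outcome | unexposed) = 104/277 = 0.37545
Under exogeneity alone the bounds on PN are max{0,(p₁−p₀)/p₁} ≤ PN ≤ min{1,(1−p₀)/p₁}.
  lower = (p₁ − p₀)/p₁ = 0.36353 / 0.73898 ≈ 0.4919
  upper = min{1, (1 − p₀)/p₁} = 0.62455 / 0.73898 ≈ 0.8451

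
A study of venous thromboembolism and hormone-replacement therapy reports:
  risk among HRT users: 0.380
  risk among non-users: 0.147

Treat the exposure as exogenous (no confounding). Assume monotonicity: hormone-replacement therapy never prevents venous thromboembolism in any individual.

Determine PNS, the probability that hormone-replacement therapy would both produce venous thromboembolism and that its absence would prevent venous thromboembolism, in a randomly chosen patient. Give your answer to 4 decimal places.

PNS ≈ 0.2330

Let p₁ = 0.38, p₀ = 0.147.
Under exogeneity and monotonicity, PNS = p₁ − p₀.
PNS = 0.38 − 0.147 = 0.233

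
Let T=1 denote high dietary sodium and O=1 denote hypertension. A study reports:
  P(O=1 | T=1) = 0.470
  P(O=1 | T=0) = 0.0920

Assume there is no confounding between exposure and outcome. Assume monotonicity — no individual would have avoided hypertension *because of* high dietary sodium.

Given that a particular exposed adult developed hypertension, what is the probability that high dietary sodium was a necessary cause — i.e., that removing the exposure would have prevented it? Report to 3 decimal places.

PN ≈ 0.804

Let p₁ = 0.47, p₀ = 0.092.
Under exogeneity and monotonicity, PN = (p₁ − p₀) / p₁.
PN = (0.47 − 0.092) / 0.47 = 0.378 / 0.47 ≈ 0.8043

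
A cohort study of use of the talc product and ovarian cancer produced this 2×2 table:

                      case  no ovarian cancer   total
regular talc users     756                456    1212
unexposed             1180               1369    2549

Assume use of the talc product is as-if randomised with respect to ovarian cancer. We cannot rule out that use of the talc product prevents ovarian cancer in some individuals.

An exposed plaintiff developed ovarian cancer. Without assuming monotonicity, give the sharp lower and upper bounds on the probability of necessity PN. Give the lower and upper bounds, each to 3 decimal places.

p₁ = P(outcome | exposed) = 756/1212 = 0.62376
p₀ = P(outcome | unexposed) = 1180/2549 = 0.46293
Under exogeneity alone the bounds on PN are max{0,(p₁−p₀)/p₁} ≤ PN ≤ min{1,(1−p₀)/p₁}.
  lower = (p₁ − p₀)/p₁ = 0.16084 / 0.62376 ≈ 0.2578
  upper = min{1, (1 − p₀)/p₁} = 0.53707 / 0.62376 ≈ 0.8610

0.258 ≤ PN ≤ 0.861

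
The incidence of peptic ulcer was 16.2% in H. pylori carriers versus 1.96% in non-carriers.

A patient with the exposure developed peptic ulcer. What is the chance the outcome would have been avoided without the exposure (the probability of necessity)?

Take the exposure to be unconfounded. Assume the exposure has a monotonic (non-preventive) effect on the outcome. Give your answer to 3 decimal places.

PN ≈ 0.879

p₁ = 0.162, p₀ = 0.0196.
Under exogeneity and monotonicity, PN = (p₁ − p₀) / p₁.
PN = (0.162 − 0.0196) / 0.162 = 0.1424 / 0.162 ≈ 0.8790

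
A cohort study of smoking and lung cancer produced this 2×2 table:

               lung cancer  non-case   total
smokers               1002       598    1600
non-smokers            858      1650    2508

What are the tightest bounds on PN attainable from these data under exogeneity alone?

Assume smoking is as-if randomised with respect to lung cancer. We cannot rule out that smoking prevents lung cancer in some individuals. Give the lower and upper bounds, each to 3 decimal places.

0.454 ≤ PN ≤ 1.000

p₁ = P(outcome | exposed) = 1002/1600 = 0.62625
p₀ = P(outcome | unexposed) = 858/2508 = 0.34211
Under exogeneity alone the bounds on PN are max{0,(p₁−p₀)/p₁} ≤ PN ≤ min{1,(1−p₀)/p₁}.
  lower = (p₁ − p₀)/p₁ = 0.28414 / 0.62625 ≈ 0.4537
  upper = min{1, (1 − p₀)/p₁} = 0.65789 / 0.62625 ≈ 1.0505 → capped at 1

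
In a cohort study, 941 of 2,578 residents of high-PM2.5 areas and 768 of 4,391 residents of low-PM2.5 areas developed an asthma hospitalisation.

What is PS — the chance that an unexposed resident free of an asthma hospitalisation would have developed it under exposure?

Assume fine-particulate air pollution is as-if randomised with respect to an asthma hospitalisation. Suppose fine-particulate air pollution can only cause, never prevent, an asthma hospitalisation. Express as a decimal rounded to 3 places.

PS ≈ 0.230

p₁ = P(outcome | exposed) = 941/2578 = 0.36501
p₀ = P(outcome | unexposed) = 768/4391 = 0.1749
Under exogeneity and monotonicity, PS = (p₁ − p₀) / (1 − p₀).
PS = (0.36501 − 0.1749) / (1 − 0.1749) = 0.19011 / 0.8251 ≈ 0.2304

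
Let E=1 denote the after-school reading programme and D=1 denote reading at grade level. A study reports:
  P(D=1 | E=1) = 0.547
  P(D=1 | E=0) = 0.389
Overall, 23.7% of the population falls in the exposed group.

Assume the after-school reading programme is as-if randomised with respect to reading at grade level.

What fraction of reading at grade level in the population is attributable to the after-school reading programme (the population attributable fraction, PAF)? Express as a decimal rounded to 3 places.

Let p₁ = 0.547, p₀ = 0.389.
Overall risk P(Y=1) = π·p₁ + (1−π)·p₀ = 0.237×0.547 + 0.763×0.389 = 0.42645.
Under exogeneity, PAF = [P(Y=1) − p₀] / P(Y=1).
PAF = (0.42645 − 0.389) / 0.42645 ≈ 0.0878

PAF ≈ 0.088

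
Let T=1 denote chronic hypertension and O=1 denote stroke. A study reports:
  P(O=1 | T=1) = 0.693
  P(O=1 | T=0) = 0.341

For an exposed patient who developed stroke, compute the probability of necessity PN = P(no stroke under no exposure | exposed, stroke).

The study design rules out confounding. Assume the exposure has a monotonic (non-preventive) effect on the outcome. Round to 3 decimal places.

PN ≈ 0.508

Let p₁ = 0.693, p₀ = 0.341.
Under exogeneity and monotonicity, PN = (p₁ − p₀) / p₁.
PN = (0.693 − 0.341) / 0.693 = 0.352 / 0.693 ≈ 0.5079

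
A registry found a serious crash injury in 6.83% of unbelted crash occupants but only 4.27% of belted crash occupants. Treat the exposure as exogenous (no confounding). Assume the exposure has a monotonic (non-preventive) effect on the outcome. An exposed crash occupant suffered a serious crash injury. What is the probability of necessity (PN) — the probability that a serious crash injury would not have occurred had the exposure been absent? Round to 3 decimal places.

p₁ = 0.0683, p₀ = 0.0427.
Under exogeneity and monotonicity, PN = (p₁ − p₀) / p₁.
PN = (0.0683 − 0.0427) / 0.0683 = 0.0256 / 0.0683 ≈ 0.3748

PN ≈ 0.375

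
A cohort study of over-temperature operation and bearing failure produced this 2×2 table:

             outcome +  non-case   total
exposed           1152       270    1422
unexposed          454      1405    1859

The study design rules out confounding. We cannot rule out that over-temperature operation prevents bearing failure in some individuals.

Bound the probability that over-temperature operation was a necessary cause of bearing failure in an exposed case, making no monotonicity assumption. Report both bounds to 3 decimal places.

p₁ = P(outcome | exposed) = 1152/1422 = 0.81013
p₀ = P(outcome | unexposed) = 454/1859 = 0.24422
Under exogeneity alone the bounds on PN are max{0,(p₁−p₀)/p₁} ≤ PN ≤ min{1,(1−p₀)/p₁}.
  lower = (p₁ − p₀)/p₁ = 0.56591 / 0.81013 ≈ 0.6985
  upper = min{1, (1 − p₀)/p₁} = 0.75578 / 0.81013 ≈ 0.9329

0.699 ≤ PN ≤ 0.933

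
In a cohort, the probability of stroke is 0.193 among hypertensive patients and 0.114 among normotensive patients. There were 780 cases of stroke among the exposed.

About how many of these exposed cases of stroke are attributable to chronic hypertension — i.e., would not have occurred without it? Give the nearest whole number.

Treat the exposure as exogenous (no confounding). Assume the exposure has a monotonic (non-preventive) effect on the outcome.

about 319 cases

Let p₁ = 0.193, p₀ = 0.114.
PN = (p₁ − p₀)/p₁ = (0.193 − 0.114) / 0.193 ≈ 0.40933.
Attributable cases ≈ PN × (exposed cases) = 0.40933 × 780 ≈ 319.27.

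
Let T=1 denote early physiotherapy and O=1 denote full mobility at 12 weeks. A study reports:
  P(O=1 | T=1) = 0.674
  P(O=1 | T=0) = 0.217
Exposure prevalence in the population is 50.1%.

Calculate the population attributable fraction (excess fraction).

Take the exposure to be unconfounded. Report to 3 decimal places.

PAF ≈ 0.513

Let p₁ = 0.674, p₀ = 0.217.
Overall risk P(Y=1) = π·p₁ + (1−π)·p₀ = 0.501×0.674 + 0.499×0.217 = 0.44596.
Under exogeneity, PAF = [P(Y=1) − p₀] / P(Y=1).
PAF = (0.44596 − 0.217) / 0.44596 ≈ 0.5134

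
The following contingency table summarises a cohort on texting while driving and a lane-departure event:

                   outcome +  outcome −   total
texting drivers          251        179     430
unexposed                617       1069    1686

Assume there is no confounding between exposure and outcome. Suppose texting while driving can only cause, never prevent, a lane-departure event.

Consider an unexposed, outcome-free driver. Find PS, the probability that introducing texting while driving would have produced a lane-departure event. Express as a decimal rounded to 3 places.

PS ≈ 0.343

p₁ = P(outcome | exposed) = 251/430 = 0.58372
p₀ = P(outcome | unexposed) = 617/1686 = 0.36595
Under exogeneity and monotonicity, PS = (p₁ − p₀)/(1 − p₀).
PS = (0.58372 − 0.36595) / 0.63405 ≈ 0.3435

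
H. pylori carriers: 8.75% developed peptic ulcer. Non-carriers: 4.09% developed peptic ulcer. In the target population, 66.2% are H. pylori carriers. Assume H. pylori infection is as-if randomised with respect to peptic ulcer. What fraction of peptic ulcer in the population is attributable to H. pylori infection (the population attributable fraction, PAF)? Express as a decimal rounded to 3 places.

p₁ = 0.0875, p₀ = 0.0409.
Overall risk P(Y=1) = π·p₁ + (1−π)·p₀ = 0.662×0.0875 + 0.338×0.0409 = 0.071749.
Under exogeneity, PAF = [P(Y=1) − p₀] / P(Y=1).
PAF = (0.071749 − 0.0409) / 0.071749 ≈ 0.4300

PAF ≈ 0.430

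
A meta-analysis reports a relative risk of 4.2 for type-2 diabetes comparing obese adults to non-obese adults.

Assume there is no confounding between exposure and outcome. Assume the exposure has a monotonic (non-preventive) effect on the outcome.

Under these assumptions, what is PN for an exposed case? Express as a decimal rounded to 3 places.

PN ≈ 0.762

Under exogeneity and monotonicity, PN = (RR − 1) / RR = 1 − 1/RR.
PN = (4.2 − 1) / 4.2 = 3.2 / 4.2 ≈ 0.7619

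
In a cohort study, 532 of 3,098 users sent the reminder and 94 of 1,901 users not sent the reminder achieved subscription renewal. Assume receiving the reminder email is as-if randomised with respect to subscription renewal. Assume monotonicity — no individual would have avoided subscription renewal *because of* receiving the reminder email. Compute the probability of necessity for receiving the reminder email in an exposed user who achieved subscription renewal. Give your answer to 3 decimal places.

p₁ = P(outcome | exposed) = 532/3098 = 0.17172
p₀ = P(outcome | unexposed) = 94/1901 = 0.049448
Under exogeneity and monotonicity, PN = (p₁ − p₀) / p₁.
PN = (0.17172 − 0.049448) / 0.17172 = 0.12228 / 0.17172 ≈ 0.7121

PN ≈ 0.712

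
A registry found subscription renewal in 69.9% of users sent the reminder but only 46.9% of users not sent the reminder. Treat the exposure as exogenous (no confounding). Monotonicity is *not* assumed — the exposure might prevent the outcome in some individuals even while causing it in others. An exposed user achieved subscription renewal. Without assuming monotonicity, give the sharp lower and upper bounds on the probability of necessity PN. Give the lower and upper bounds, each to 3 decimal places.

p₁ = 0.699, p₀ = 0.469.
Under exogeneity alone the bounds on PN are max{0,(p₁−p₀)/p₁} ≤ PN ≤ min{1,(1−p₀)/p₁}.
  lower = (p₁ − p₀)/p₁ = 0.23 / 0.699 ≈ 0.3290
  upper = min{1, (1 − p₀)/p₁} = 0.531 / 0.699 ≈ 0.7597

0.329 ≤ PN ≤ 0.760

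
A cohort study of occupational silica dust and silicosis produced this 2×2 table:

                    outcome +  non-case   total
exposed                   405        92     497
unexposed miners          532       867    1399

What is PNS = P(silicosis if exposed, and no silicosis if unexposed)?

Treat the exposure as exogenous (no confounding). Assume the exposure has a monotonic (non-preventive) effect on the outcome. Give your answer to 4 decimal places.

PNS ≈ 0.4346

p₁ = P(outcome | exposed) = 405/497 = 0.81489
p₀ = P(outcome | unexposed) = 532/1399 = 0.38027
Under exogeneity and monotonicity, PNS = p₁ − p₀.
PNS = 0.81489 − 0.38027 = 0.43462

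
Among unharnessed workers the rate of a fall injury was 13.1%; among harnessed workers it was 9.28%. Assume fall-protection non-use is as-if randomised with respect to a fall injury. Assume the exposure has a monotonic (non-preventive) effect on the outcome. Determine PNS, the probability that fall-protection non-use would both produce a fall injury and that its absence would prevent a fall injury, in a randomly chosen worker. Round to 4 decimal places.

PNS ≈ 0.0382

p₁ = 0.131, p₀ = 0.0928.
Under exogeneity and monotonicity, PNS = p₁ − p₀.
PNS = 0.131 − 0.0928 = 0.0382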